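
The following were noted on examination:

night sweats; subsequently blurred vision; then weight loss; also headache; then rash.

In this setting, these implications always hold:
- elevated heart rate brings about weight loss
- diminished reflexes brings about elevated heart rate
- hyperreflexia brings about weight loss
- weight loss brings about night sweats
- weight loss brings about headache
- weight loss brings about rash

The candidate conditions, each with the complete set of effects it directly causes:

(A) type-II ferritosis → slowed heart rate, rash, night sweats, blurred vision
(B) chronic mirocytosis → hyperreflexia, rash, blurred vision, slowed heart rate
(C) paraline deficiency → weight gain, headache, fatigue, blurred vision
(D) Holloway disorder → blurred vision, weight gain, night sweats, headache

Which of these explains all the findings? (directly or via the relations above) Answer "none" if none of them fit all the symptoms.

Per-candidate check:
(A) type-II ferritosis — night sweats +; blurred vision +; weight loss -; headache -; rash +
(B) chronic mirocytosis — night sweats + (through hyperreflexia → weight loss → night sweats); blurred vision +; weight loss + (through hyperreflexia → weight loss); headache + (through hyperreflexia → weight loss → headache); rash +
(C) paraline deficiency — night sweats -; blurred vision +; weight loss -; headache +; rash -
(D) Holloway disorder — night sweats +; blurred vision +; weight loss -; headache +; rash -
(B) alone accounts for all the evidence.

B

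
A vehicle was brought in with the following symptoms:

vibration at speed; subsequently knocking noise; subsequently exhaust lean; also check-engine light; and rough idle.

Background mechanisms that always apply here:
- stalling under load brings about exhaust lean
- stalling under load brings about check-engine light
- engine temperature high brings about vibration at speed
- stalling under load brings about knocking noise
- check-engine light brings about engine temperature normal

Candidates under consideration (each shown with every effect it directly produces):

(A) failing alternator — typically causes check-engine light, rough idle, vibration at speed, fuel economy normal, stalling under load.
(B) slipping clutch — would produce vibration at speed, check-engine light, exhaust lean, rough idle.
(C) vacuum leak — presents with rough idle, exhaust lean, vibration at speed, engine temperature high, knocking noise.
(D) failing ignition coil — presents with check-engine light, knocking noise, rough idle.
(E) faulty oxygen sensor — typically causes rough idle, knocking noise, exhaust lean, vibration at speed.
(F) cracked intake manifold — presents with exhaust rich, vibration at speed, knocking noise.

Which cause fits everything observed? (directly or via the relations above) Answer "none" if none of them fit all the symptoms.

For each candidate, compare predicted effects to what was observed:
(A) failing alternator — accounts for every observation (knocking noise via stalling under load → knocking noise)
(B) slipping clutch — vibration at speed match; knocking noise miss; exhaust lean match; check-engine light match; rough idle match
(C) vacuum leak — vibration at speed match; knocking noise match; exhaust lean match; check-engine light miss; rough idle match
(D) failing ignition coil — vibration at speed miss; knocking noise match; exhaust lean miss; check-engine light match; rough idle match
(E) faulty oxygen sensor — does not account for check-engine light
(F) cracked intake manifold — vibration at speed match; knocking noise match; exhaust lean miss; check-engine light miss; rough idle miss
Only (A) is consistent with every observation.

A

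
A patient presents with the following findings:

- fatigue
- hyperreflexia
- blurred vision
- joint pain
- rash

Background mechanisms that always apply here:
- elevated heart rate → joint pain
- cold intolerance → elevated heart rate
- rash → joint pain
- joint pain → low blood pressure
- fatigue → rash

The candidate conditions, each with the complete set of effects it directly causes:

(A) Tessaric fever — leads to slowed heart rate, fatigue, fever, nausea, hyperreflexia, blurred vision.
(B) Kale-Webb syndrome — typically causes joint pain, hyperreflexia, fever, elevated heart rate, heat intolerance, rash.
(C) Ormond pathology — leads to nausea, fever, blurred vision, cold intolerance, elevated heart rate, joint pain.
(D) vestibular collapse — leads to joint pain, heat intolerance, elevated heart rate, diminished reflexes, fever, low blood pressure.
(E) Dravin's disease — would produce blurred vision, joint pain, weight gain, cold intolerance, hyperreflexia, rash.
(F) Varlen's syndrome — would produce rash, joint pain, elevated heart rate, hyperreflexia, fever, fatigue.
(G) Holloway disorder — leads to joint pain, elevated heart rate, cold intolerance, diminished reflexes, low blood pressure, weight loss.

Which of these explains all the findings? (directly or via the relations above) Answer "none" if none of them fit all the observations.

Testing each hypothesis:
(A) Tessaric fever — accounts for every observation (joint pain through fatigue → rash → joint pain)
(B) Kale-Webb syndrome — fatigue -; hyperreflexia +; blurred vision -; joint pain +; rash +
(C) Ormond pathology — does not account for fatigue, hyperreflexia, rash
(D) vestibular collapse — fatigue -; hyperreflexia -; blurred vision -; joint pain +; rash -
(E) Dravin's disease — fatigue -; hyperreflexia +; blurred vision +; joint pain +; rash +
(F) Varlen's syndrome — does not account for blurred vision
(G) Holloway disorder — fails on fatigue, hyperreflexia, blurred vision, rash (predicts diminished reflexes, not hyperreflexia)
(A) is the only candidate with no mismatches.

A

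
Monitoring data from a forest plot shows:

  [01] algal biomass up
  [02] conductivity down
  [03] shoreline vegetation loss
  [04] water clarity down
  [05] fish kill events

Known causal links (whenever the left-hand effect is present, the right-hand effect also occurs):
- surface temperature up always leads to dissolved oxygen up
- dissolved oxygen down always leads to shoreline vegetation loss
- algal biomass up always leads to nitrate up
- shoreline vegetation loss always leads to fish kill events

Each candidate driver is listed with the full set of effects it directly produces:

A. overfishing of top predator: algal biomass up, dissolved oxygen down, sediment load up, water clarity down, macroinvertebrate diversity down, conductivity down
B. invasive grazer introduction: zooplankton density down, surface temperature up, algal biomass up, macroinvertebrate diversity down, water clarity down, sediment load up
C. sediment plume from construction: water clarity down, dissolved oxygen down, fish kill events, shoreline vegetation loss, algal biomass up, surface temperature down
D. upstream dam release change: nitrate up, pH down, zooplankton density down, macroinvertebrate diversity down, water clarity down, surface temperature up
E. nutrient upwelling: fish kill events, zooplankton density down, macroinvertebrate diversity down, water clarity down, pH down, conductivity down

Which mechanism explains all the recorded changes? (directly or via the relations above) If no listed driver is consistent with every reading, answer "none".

A

Testing each hypothesis:
(A) overfishing of top predator — algal biomass up match; conductivity down match; shoreline vegetation loss match (by dissolved oxygen down → shoreline vegetation loss); water clarity down match; fish kill events match (by dissolved oxygen down → shoreline vegetation loss → fish kill events)
(B) invasive grazer introduction — algal biomass up match; conductivity down miss; shoreline vegetation loss miss; water clarity down match; fish kill events miss
(C) sediment plume from construction — algal biomass up match; conductivity down miss; shoreline vegetation loss match; water clarity down match; fish kill events match
(D) upstream dam release change — algal biomass up miss; conductivity down miss; shoreline vegetation loss miss; water clarity down match; fish kill events miss
(E) nutrient upwelling — algal biomass up miss; conductivity down match; shoreline vegetation loss miss; water clarity down match; fish kill events match
(A) is the only candidate with no mismatches.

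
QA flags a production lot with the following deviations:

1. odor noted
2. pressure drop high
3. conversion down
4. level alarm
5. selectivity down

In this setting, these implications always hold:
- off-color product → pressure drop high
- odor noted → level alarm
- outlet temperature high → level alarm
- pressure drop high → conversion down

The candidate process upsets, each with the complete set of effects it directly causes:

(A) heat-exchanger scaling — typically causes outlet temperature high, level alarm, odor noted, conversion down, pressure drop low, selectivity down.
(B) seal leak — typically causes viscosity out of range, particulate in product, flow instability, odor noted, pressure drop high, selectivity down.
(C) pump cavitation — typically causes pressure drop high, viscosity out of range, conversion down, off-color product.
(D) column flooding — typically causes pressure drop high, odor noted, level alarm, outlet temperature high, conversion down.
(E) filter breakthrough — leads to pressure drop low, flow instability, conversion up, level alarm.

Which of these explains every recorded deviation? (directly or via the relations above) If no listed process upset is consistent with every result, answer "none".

B

Checking each candidate against the observations:
(A) heat-exchanger scaling — odor noted match; pressure drop high miss; conversion down match; level alarm match; selectivity down match
(B) seal leak — accounts for every observation (conversion down by pressure drop high → conversion down)
(C) pump cavitation — does not account for odor noted, level alarm, selectivity down
(D) column flooding — odor noted match; pressure drop high match; conversion down match; level alarm match; selectivity down miss
(E) filter breakthrough — fails on odor noted, pressure drop high, conversion down, selectivity down (predicts pressure drop low, not pressure drop high; predicts conversion up, not conversion down)
(B) alone accounts for all the evidence.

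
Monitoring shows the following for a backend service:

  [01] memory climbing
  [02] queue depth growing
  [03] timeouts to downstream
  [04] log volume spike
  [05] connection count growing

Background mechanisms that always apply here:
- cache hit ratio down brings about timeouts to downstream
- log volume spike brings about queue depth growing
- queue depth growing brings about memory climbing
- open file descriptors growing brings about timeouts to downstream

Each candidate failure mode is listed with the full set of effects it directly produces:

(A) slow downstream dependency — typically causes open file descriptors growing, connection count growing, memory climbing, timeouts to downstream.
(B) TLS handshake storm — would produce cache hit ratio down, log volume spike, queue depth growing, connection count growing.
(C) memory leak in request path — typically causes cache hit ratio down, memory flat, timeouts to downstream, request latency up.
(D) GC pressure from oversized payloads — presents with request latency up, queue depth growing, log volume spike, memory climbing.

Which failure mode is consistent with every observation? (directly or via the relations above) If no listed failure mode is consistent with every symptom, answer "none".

Per-candidate check:
(A) slow downstream dependency — memory climbing match; queue depth growing miss; timeouts to downstream match; log volume spike miss; connection count growing match
(B) TLS handshake storm — memory climbing match (by queue depth growing → memory climbing); queue depth growing match; timeouts to downstream match (by cache hit ratio down → timeouts to downstream); log volume spike match; connection count growing match
(C) memory leak in request path — fails on memory climbing, queue depth growing, log volume spike, connection count growing (predicts memory flat, not memory climbing)
(D) GC pressure from oversized payloads — memory climbing match; queue depth growing match; timeouts to downstream miss; log volume spike match; connection count growing miss
Only (B) is consistent with every observation.

B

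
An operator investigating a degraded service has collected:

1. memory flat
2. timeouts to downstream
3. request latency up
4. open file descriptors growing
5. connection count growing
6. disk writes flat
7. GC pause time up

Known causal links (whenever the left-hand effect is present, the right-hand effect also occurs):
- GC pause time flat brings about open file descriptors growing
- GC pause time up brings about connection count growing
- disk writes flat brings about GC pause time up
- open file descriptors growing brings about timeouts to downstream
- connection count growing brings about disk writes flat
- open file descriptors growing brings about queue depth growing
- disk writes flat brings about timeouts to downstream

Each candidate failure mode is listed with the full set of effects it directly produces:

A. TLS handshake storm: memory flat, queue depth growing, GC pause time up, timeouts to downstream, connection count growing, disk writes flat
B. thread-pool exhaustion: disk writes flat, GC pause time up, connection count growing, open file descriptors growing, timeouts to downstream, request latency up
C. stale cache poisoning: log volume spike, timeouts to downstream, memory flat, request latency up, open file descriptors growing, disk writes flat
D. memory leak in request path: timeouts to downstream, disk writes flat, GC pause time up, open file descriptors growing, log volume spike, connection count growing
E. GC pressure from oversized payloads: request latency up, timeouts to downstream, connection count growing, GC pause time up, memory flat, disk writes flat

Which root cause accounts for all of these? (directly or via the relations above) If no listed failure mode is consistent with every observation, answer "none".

Checking each candidate against the observations:
(A) TLS handshake storm — does not account for request latency up, open file descriptors growing
(B) thread-pool exhaustion — memory flat -; timeouts to downstream +; request latency up +; open file descriptors growing +; connection count growing +; disk writes flat +; GC pause time up +
(C) stale cache poisoning — memory flat +; timeouts to downstream +; request latency up +; open file descriptors growing +; connection count growing + (through disk writes flat → GC pause time up → connection count growing); disk writes flat +; GC pause time up + (through disk writes flat → GC pause time up)
(D) memory leak in request path — does not account for memory flat, request latency up
(E) GC pressure from oversized payloads — does not account for open file descriptors growing
(C) alone accounts for all the evidence.

C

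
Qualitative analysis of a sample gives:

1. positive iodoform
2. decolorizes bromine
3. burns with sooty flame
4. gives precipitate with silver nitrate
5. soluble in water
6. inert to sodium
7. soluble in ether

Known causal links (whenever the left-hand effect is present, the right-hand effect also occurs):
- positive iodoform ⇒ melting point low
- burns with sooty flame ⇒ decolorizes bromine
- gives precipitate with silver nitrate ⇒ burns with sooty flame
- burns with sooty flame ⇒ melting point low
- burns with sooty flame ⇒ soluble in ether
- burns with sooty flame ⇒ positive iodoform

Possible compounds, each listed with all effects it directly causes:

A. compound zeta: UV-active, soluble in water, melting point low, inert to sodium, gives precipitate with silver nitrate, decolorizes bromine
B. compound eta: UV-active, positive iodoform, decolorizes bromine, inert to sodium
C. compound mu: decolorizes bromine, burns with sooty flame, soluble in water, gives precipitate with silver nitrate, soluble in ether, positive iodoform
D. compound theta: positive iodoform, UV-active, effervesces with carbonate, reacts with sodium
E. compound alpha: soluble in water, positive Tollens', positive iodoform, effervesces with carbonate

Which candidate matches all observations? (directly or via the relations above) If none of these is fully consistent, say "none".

Checking each candidate against the observations:
(A) compound zeta — positive iodoform match (through gives precipitate with silver nitrate → burns with sooty flame → positive iodoform); decolorizes bromine match; burns with sooty flame match (through gives precipitate with silver nitrate → burns with sooty flame); gives precipitate with silver nitrate match; soluble in water match; inert to sodium match; soluble in ether match (through gives precipitate with silver nitrate → burns with sooty flame → soluble in ether)
(B) compound eta — positive iodoform match; decolorizes bromine match; burns with sooty flame miss; gives precipitate with silver nitrate miss; soluble in water miss; inert to sodium match; soluble in ether miss
(C) compound mu — does not account for inert to sodium
(D) compound theta — positive iodoform match; decolorizes bromine miss; burns with sooty flame miss; gives precipitate with silver nitrate miss; soluble in water miss; inert to sodium miss; soluble in ether miss
(E) compound alpha — does not account for decolorizes bromine, burns with sooty flame, gives precipitate with silver nitrate, inert to sodium, soluble in ether
(A) is the only candidate with no mismatches.

A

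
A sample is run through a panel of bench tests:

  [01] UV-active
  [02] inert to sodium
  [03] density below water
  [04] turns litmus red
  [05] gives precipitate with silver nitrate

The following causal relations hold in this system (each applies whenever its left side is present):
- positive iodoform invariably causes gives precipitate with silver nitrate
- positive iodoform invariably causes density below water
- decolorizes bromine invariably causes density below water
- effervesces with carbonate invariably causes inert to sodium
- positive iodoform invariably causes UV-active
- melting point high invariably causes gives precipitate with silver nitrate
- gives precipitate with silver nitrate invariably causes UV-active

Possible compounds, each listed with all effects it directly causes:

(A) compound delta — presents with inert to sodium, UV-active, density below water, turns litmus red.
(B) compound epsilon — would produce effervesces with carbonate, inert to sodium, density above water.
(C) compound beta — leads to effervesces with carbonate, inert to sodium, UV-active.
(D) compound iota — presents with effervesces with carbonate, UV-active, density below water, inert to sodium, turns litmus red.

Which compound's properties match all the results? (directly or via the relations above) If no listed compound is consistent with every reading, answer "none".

Per-candidate check:
(A) compound delta — UV-active ✓; inert to sodium ✓; density below water ✓; turns litmus red ✓; gives precipitate with silver nitrate ✗
(B) compound epsilon — fails on UV-active, density below water, turns litmus red, gives precipitate with silver nitrate (predicts density above water, not density below water)
(C) compound beta — UV-active ✓; inert to sodium ✓; density below water ✗; turns litmus red ✗; gives precipitate with silver nitrate ✗
(D) compound iota — UV-active ✓; inert to sodium ✓; density below water ✓; turns litmus red ✓; gives precipitate with silver nitrate ✗
No candidate is consistent with all observations.

none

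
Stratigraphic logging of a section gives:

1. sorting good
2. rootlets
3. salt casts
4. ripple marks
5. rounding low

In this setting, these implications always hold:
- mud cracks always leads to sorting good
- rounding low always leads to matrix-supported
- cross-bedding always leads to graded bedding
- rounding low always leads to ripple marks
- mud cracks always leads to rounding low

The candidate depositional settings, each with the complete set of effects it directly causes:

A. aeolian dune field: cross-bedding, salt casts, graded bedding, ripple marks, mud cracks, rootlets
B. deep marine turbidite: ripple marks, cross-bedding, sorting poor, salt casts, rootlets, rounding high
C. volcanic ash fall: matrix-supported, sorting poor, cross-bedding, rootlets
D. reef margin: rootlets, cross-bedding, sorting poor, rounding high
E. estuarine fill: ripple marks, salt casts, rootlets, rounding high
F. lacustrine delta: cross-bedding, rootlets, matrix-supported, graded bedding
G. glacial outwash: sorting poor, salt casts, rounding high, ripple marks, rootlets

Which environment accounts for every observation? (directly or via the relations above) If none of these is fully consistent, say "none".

Testing each hypothesis:
(A) aeolian dune field — accounts for every observation (sorting good by mud cracks → sorting good)
(B) deep marine turbidite — sorting good miss; rootlets match; salt casts match; ripple marks match; rounding low miss
(C) volcanic ash fall — fails on sorting good, salt casts, ripple marks, rounding low (predicts sorting poor, not sorting good)
(D) reef margin — sorting good miss; rootlets match; salt casts miss; ripple marks miss; rounding low miss
(E) estuarine fill — sorting good miss; rootlets match; salt casts match; ripple marks match; rounding low miss
(F) lacustrine delta — sorting good miss; rootlets match; salt casts miss; ripple marks miss; rounding low miss
(G) glacial outwash — sorting good miss; rootlets match; salt casts match; ripple marks match; rounding low miss
(A) is the only candidate with no mismatches.

A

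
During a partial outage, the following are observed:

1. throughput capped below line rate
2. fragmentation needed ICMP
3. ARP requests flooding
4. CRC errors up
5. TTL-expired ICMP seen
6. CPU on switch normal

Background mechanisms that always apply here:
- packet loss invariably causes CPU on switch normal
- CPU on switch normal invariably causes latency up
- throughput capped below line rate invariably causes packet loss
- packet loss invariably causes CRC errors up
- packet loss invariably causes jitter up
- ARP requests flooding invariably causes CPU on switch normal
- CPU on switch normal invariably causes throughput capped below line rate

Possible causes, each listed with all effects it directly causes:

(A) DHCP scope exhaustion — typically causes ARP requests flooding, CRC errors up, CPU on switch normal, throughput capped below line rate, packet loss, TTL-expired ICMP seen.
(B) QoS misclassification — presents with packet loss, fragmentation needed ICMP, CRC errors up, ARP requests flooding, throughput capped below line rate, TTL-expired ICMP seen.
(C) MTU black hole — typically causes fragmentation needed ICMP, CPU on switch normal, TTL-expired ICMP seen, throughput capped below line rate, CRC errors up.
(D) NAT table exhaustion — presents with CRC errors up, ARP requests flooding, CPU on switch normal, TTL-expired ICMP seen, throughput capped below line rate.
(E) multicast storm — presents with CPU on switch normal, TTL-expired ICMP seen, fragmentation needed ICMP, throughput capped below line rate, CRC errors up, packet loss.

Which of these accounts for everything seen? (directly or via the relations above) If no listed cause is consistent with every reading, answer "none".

Testing each hypothesis:
(A) DHCP scope exhaustion — throughput capped below line rate ✓; fragmentation needed ICMP ✗; ARP requests flooding ✓; CRC errors up ✓; TTL-expired ICMP seen ✓; CPU on switch normal ✓
(B) QoS misclassification — throughput capped below line rate ✓; fragmentation needed ICMP ✓; ARP requests flooding ✓; CRC errors up ✓; TTL-expired ICMP seen ✓; CPU on switch normal ✓ (by packet loss → CPU on switch normal)
(C) MTU black hole — throughput capped below line rate ✓; fragmentation needed ICMP ✓; ARP requests flooding ✗; CRC errors up ✓; TTL-expired ICMP seen ✓; CPU on switch normal ✓
(D) NAT table exhaustion — throughput capped below line rate ✓; fragmentation needed ICMP ✗; ARP requests flooding ✓; CRC errors up ✓; TTL-expired ICMP seen ✓; CPU on switch normal ✓
(E) multicast storm — throughput capped below line rate ✓; fragmentation needed ICMP ✓; ARP requests flooding ✗; CRC errors up ✓; TTL-expired ICMP seen ✓; CPU on switch normal ✓
(B) is the only candidate with no mismatches.

B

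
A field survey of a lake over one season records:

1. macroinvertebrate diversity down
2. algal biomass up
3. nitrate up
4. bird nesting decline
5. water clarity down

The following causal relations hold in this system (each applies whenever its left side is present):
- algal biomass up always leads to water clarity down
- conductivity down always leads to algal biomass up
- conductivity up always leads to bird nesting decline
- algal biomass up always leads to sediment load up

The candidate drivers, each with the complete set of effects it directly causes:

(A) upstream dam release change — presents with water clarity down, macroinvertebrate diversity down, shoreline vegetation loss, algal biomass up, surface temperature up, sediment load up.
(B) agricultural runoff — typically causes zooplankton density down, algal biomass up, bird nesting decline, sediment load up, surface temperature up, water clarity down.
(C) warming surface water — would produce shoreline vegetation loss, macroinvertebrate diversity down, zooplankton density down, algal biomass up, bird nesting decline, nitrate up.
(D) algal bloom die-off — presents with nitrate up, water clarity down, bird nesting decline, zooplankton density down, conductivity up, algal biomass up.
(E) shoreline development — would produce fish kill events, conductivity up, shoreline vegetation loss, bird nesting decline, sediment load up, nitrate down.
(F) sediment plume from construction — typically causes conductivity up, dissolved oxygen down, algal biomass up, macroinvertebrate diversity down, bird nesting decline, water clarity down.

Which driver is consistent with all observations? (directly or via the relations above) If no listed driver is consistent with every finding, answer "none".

C

Checking each candidate against the observations:
(A) upstream dam release change — does not account for nitrate up, bird nesting decline
(B) agricultural runoff — macroinvertebrate diversity down ✗; algal biomass up ✓; nitrate up ✗; bird nesting decline ✓; water clarity down ✓
(C) warming surface water — accounts for every observation (water clarity down via algal biomass up → water clarity down)
(D) algal bloom die-off — does not account for macroinvertebrate diversity down
(E) shoreline development — macroinvertebrate diversity down ✗; algal biomass up ✗; nitrate up ✗; bird nesting decline ✓; water clarity down ✗
(F) sediment plume from construction — macroinvertebrate diversity down ✓; algal biomass up ✓; nitrate up ✗; bird nesting decline ✓; water clarity down ✓
Only (C) is consistent with every observation.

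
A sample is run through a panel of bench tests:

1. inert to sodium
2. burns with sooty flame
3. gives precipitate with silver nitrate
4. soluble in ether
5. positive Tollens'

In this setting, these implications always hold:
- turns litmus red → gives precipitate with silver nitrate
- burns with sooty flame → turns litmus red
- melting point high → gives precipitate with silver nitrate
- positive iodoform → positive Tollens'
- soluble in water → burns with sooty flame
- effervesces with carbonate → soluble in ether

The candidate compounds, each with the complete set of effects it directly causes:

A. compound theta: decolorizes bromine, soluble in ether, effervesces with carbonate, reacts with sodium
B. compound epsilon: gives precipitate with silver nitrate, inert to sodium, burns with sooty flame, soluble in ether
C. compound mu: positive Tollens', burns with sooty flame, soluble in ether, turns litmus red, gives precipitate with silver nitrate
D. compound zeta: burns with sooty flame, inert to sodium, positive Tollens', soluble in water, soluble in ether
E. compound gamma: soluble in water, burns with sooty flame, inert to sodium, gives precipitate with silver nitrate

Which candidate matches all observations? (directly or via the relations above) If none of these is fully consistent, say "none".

D

For each candidate, compare predicted effects to what was observed:
(A) compound theta — inert to sodium NO; burns with sooty flame NO; gives precipitate with silver nitrate NO; soluble in ether yes; positive Tollens' NO
(B) compound epsilon — inert to sodium yes; burns with sooty flame yes; gives precipitate with silver nitrate yes; soluble in ether yes; positive Tollens' NO
(C) compound mu — does not account for inert to sodium
(D) compound zeta — accounts for every observation (gives precipitate with silver nitrate through burns with sooty flame → turns litmus red → gives precipitate with silver nitrate)
(E) compound gamma — inert to sodium yes; burns with sooty flame yes; gives precipitate with silver nitrate yes; soluble in ether NO; positive Tollens' NO
(D) alone accounts for all the evidence.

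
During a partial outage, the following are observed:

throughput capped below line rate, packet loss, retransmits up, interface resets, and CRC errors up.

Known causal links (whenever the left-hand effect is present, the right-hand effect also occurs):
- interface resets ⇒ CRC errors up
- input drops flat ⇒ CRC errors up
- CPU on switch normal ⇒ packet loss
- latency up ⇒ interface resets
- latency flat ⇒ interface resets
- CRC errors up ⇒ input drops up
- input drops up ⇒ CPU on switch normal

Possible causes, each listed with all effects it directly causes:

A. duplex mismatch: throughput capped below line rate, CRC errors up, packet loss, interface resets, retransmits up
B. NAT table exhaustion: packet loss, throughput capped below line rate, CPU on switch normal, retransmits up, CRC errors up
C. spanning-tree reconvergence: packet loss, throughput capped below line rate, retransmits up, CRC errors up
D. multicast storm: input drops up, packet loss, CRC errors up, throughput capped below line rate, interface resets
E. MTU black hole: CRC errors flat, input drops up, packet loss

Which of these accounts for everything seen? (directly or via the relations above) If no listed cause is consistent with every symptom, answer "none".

A

Per-candidate check:
(A) duplex mismatch — accounts for every observation
(B) NAT table exhaustion — throughput capped below line rate yes; packet loss yes; retransmits up yes; interface resets NO; CRC errors up yes
(C) spanning-tree reconvergence — throughput capped below line rate yes; packet loss yes; retransmits up yes; interface resets NO; CRC errors up yes
(D) multicast storm — throughput capped below line rate yes; packet loss yes; retransmits up NO; interface resets yes; CRC errors up yes
(E) MTU black hole — fails on throughput capped below line rate, retransmits up, interface resets, CRC errors up (predicts CRC errors flat, not CRC errors up)
(A) is the only candidate with no mismatches.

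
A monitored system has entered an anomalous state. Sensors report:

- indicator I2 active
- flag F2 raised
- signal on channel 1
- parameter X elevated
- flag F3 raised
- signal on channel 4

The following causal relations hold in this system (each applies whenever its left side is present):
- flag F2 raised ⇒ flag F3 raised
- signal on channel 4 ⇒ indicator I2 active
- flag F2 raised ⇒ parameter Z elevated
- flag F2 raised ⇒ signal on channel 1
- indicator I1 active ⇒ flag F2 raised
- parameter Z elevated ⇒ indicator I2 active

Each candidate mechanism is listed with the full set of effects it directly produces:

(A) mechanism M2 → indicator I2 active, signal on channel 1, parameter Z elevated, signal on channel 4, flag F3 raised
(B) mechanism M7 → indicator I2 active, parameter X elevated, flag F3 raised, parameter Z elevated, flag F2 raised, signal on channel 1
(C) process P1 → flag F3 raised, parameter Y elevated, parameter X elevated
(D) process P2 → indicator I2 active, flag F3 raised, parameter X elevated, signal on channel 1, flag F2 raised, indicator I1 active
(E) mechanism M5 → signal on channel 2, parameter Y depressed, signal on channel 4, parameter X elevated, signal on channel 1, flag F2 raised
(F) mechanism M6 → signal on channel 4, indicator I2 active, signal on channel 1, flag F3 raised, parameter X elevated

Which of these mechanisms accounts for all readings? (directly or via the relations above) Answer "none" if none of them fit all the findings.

E

Checking each candidate against the observations:
(A) mechanism M2 — does not account for flag F2 raised, parameter X elevated
(B) mechanism M7 — indicator I2 active match; flag F2 raised match; signal on channel 1 match; parameter X elevated match; flag F3 raised match; signal on channel 4 miss
(C) process P1 — indicator I2 active miss; flag F2 raised miss; signal on channel 1 miss; parameter X elevated match; flag F3 raised match; signal on channel 4 miss
(D) process P2 — does not account for signal on channel 4
(E) mechanism M5 — indicator I2 active match (by signal on channel 4 → indicator I2 active); flag F2 raised match; signal on channel 1 match; parameter X elevated match; flag F3 raised match (by flag F2 raised → flag F3 raised); signal on channel 4 match
(F) mechanism M6 — indicator I2 active match; flag F2 raised miss; signal on channel 1 match; parameter X elevated match; flag F3 raised match; signal on channel 4 match
(E) is the only candidate with no mismatches.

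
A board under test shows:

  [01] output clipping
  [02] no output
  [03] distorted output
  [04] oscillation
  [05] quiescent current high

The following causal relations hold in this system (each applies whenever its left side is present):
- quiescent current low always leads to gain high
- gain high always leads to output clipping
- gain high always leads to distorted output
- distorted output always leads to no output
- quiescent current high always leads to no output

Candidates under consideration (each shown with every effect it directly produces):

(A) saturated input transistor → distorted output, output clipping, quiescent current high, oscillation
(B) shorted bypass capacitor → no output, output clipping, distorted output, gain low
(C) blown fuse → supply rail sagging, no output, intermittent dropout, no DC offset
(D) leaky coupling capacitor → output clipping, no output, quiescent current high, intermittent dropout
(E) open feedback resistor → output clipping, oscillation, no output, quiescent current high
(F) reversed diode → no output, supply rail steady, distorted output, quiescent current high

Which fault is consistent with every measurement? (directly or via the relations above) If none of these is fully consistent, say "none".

Testing each hypothesis:
(A) saturated input transistor — output clipping match; no output match (through distorted output → no output); distorted output match; oscillation match; quiescent current high match
(B) shorted bypass capacitor — output clipping match; no output match; distorted output match; oscillation miss; quiescent current high miss
(C) blown fuse — output clipping miss; no output match; distorted output miss; oscillation miss; quiescent current high miss
(D) leaky coupling capacitor — does not account for distorted output, oscillation
(E) open feedback resistor — output clipping match; no output match; distorted output miss; oscillation match; quiescent current high match
(F) reversed diode — does not account for output clipping, oscillation
Only (A) is consistent with every observation.

A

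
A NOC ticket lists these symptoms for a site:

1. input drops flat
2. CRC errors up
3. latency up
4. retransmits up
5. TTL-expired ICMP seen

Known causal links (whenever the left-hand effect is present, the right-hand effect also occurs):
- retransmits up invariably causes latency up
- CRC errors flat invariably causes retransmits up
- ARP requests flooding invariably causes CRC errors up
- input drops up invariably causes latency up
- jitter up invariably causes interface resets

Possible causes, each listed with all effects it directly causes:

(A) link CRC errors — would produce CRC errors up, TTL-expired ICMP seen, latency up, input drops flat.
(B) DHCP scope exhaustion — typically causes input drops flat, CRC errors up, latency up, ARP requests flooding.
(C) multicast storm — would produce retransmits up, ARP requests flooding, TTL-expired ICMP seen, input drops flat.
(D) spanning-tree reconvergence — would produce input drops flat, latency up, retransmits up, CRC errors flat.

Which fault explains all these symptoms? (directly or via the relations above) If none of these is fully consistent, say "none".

For each candidate, compare predicted effects to what was observed:
(A) link CRC errors — does not account for retransmits up
(B) DHCP scope exhaustion — input drops flat yes; CRC errors up yes; latency up yes; retransmits up NO; TTL-expired ICMP seen NO
(C) multicast storm — input drops flat yes; CRC errors up yes (via ARP requests flooding → CRC errors up); latency up yes (via retransmits up → latency up); retransmits up yes; TTL-expired ICMP seen yes
(D) spanning-tree reconvergence — input drops flat yes; CRC errors up NO; latency up yes; retransmits up yes; TTL-expired ICMP seen NO
Only (C) is consistent with every observation.

C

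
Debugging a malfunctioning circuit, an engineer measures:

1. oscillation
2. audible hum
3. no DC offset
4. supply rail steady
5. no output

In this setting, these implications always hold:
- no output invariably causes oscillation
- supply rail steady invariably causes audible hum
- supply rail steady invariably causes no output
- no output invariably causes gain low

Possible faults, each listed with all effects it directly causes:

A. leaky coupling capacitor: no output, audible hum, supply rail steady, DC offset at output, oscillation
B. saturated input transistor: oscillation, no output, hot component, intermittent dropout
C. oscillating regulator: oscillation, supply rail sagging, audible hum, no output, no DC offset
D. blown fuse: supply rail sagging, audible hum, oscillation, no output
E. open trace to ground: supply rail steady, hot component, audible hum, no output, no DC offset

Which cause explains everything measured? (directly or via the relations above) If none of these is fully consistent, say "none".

Per-candidate check:
(A) leaky coupling capacitor — oscillation ✓; audible hum ✓; no DC offset ✗; supply rail steady ✓; no output ✓
(B) saturated input transistor — oscillation ✓; audible hum ✗; no DC offset ✗; supply rail steady ✗; no output ✓
(C) oscillating regulator — oscillation ✓; audible hum ✓; no DC offset ✓; supply rail steady ✗; no output ✓
(D) blown fuse — fails on no DC offset, supply rail steady (predicts supply rail sagging, not supply rail steady)
(E) open trace to ground — oscillation ✓ (by no output → oscillation); audible hum ✓; no DC offset ✓; supply rail steady ✓; no output ✓
(E) alone accounts for all the evidence.

E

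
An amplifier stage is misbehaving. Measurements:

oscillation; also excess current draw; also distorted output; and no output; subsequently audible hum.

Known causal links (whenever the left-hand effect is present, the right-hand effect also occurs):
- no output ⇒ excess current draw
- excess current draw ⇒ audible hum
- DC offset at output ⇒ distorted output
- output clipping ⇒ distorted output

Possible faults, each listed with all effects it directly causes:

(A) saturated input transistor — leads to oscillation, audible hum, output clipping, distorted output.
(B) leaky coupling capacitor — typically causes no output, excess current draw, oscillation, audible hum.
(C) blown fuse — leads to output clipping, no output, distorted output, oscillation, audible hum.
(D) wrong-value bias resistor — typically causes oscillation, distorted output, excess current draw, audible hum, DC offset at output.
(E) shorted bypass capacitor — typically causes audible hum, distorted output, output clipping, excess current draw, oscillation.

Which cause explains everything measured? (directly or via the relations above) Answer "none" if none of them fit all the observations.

For each candidate, compare predicted effects to what was observed:
(A) saturated input transistor — does not account for excess current draw, no output
(B) leaky coupling capacitor — oscillation match; excess current draw match; distorted output miss; no output match; audible hum match
(C) blown fuse — accounts for every observation (excess current draw through no output → excess current draw)
(D) wrong-value bias resistor — does not account for no output
(E) shorted bypass capacitor — does not account for no output
(C) is the only candidate with no mismatches.

C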